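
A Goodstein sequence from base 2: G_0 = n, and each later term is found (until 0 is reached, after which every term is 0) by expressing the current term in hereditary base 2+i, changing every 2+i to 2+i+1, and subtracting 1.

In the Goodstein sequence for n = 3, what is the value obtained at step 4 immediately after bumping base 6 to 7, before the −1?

1

3 —HB2→ 2 + 1 —bump→ 3 + 1 = 4 —(−1)→ 3
3 —HB3→ 3 —bump→ 4 = 4 —(−1)→ 3
3 —HB4→ 3 —bump→ 3 = 3 —(−1)→ 2
2 —HB5→ 2 —bump→ 2 = 2 —(−1)→ 1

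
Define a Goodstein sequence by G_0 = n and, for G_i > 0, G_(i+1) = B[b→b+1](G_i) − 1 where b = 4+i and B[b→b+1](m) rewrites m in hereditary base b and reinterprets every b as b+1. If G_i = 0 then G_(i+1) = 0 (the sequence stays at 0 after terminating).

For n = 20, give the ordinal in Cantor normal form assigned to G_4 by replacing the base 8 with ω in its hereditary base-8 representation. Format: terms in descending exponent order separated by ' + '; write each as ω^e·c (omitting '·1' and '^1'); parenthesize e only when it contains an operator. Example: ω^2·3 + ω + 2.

ω^2 + 1

i=0: 20 = 4^2 + 4 (b=4); 4→5: 5^2 + 5 = 30; 30−1 = 29
i=1: 29 = 5^2 + 4 (b=5); 5→6: 6^2 + 4 = 40; 40−1 = 39
i=2: 39 = 6^2 + 3 (b=6); 6→7: 7^2 + 3 = 52; 52−1 = 51
i=3: 51 = 7^2 + 2 (b=7); 7→8: 8^2 + 2 = 66; 66−1 = 65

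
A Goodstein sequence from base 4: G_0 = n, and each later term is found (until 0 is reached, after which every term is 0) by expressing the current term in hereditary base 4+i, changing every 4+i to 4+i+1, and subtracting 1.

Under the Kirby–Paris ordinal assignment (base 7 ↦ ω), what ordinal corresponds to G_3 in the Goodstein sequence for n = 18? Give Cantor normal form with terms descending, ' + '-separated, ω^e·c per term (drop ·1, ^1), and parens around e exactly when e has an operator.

step 0: 18 = 4^2 + 2; sub 5 for 4: 5^2 + 2; = 27; G_1 = 27−1 = 26
step 1: 26 = 5^2 + 1; sub 6 for 5: 6^2 + 1; = 37; G_2 = 37−1 = 36
step 2: 36 = 6^2; sub 7 for 6: 7^2; = 49; G_3 = 49−1 = 48

ω·6 + 6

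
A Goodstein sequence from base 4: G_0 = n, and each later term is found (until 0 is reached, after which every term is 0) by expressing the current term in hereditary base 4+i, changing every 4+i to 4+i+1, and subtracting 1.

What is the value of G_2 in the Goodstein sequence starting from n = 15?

base 4: 15 = 3·4 + 3; at 5: 3·5 + 3 = 18; next = 17
base 5: 17 = 3·5 + 2; at 6: 3·6 + 2 = 20; next = 19
base 6: 19 = 3·6 + 1; at 7: 3·7 + 1 = 22; next = 21

19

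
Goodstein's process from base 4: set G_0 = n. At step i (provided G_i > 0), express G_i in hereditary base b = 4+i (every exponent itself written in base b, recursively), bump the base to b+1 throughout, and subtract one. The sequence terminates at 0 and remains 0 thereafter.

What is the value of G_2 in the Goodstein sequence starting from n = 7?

7

G_0 = 7. HB_4(7) = 4 + 3. Bump = 8. G_1 = 7.
G_1 = 7. HB_5(7) = 5 + 2. Bump = 8. G_2 = 7.
G_2 = 7. HB_6(7) = 6 + 1. Bump = 8. G_3 = 7.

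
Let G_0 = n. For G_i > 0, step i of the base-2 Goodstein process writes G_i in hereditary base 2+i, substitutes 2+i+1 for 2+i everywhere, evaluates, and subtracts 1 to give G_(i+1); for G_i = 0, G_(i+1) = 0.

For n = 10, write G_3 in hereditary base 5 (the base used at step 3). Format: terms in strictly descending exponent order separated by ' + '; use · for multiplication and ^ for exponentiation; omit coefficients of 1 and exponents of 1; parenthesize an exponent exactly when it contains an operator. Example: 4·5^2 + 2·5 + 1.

5^(5 + 1)

(0) 10|_2 = 2^(2 + 1) + 2 ↦ 3^(3 + 1) + 3|_3 = 84 ⇒ 83
(1) 83|_3 = 3^(3 + 1) + 2 ↦ 4^(4 + 1) + 2|_4 = 1026 ⇒ 1025
(2) 1025|_4 = 4^(4 + 1) + 1 ↦ 5^(5 + 1) + 1|_5 = 15626 ⇒ 15625
(3) 15625|_5 = 5^(5 + 1) ↦ 6^(6 + 1)|_6 = 279936 ⇒ 279935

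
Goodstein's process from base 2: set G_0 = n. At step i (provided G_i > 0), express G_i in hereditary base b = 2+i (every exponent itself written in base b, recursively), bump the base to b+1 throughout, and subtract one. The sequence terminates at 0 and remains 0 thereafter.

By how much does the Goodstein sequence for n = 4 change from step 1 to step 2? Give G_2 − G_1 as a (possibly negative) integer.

base 2: 4 = 2^2; at 3: 3^3 = 27; next = 26
base 3: 26 = 2·3^2 + 2·3 + 2; at 4: 2·4^2 + 2·4 + 2 = 42; next = 41

15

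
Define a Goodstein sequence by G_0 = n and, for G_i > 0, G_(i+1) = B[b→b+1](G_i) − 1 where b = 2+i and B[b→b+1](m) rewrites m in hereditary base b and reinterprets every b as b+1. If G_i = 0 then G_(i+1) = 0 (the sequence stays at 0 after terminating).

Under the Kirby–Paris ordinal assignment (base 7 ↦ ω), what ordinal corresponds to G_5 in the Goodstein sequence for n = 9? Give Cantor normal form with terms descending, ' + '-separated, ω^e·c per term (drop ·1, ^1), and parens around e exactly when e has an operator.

9 —HB2→ 2^(2 + 1) + 1 —bump→ 3^(3 + 1) + 1 = 82 —(−1)→ 81
81 —HB3→ 3^(3 + 1) —bump→ 4^(4 + 1) = 1024 —(−1)→ 1023
1023 —HB4→ 3·4^4 + 3·4^3 + 3·4^2 + 3·4 + 3 —bump→ 3·5^5 + 3·5^3 + 3·5^2 + 3·5 + 3 = 9843 —(−1)→ 9842
9842 —HB5→ 3·5^5 + 3·5^3 + 3·5^2 + 3·5 + 2 —bump→ 3·6^6 + 3·6^3 + 3·6^2 + 3·6 + 2 = 140744 —(−1)→ 140743
140743 —HB6→ 3·6^6 + 3·6^3 + 3·6^2 + 3·6 + 1 —bump→ 3·7^7 + 3·7^3 + 3·7^2 + 3·7 + 1 = 2471827 —(−1)→ 2471826
2471826 —HB7→ 3·7^7 + 3·7^3 + 3·7^2 + 3·7 —bump→ 3·8^8 + 3·8^3 + 3·8^2 + 3·8 = 50333400 —(−1)→ 50333399

ω^ω·3 + ω^3·3 + ω^2·3 + ω·3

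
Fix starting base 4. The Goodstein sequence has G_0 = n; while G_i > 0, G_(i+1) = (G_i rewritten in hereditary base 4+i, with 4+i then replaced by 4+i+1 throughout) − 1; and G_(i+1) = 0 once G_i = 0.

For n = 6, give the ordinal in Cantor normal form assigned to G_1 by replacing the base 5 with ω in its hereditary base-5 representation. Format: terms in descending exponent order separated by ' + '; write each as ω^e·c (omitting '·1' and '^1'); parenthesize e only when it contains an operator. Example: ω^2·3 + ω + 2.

ω + 1

i=0: 6 = 4 + 2 (b=4); 4→5: 5 + 2 = 7; 7−1 = 6
i=1: 6 = 5 + 1 (b=5); 5→6: 6 + 1 = 7; 7−1 = 6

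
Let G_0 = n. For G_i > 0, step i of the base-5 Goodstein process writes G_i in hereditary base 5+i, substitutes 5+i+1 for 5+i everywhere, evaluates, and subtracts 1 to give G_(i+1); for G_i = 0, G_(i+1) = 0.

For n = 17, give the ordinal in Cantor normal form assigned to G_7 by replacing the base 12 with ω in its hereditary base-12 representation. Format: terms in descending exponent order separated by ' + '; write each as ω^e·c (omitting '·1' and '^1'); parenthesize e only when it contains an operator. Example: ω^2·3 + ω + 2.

ω·2 + 3

17 —HB5→ 3·5 + 2 —bump→ 3·6 + 2 = 20 —(−1)→ 19
19 —HB6→ 3·6 + 1 —bump→ 3·7 + 1 = 22 —(−1)→ 21
21 —HB7→ 3·7 —bump→ 3·8 = 24 —(−1)→ 23
23 —HB8→ 2·8 + 7 —bump→ 2·9 + 7 = 25 —(−1)→ 24
24 —HB9→ 2·9 + 6 —bump→ 2·10 + 6 = 26 —(−1)→ 25
25 —HB10→ 2·10 + 5 —bump→ 2·11 + 5 = 27 —(−1)→ 26
26 —HB11→ 2·11 + 4 —bump→ 2·12 + 4 = 28 —(−1)→ 27
27 —HB12→ 2·12 + 3 —bump→ 2·13 + 3 = 29 —(−1)→ 28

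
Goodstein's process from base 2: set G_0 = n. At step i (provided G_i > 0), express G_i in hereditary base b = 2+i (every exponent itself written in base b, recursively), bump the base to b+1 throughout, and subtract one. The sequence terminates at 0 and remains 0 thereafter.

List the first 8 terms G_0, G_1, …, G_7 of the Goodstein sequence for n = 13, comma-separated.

13, 108, 1279, 16092, 280711, 5765998, 134219479, 3486786855

[0] 13 ≡ 2^(2 + 1) + 2^2 + 1 (base 2). Lift 3: 109. −1: 108.
[1] 108 ≡ 3^(3 + 1) + 3^3 (base 3). Lift 4: 1280. −1: 1279.
[2] 1279 ≡ 4^(4 + 1) + 3·4^3 + 3·4^2 + 3·4 + 3 (base 4). Lift 5: 16093. −1: 16092.
[3] 16092 ≡ 5^(5 + 1) + 3·5^3 + 3·5^2 + 3·5 + 2 (base 5). Lift 6: 280712. −1: 280711.
[4] 280711 ≡ 6^(6 + 1) + 3·6^3 + 3·6^2 + 3·6 + 1 (base 6). Lift 7: 5765999. −1: 5765998.
[5] 5765998 ≡ 7^(7 + 1) + 3·7^3 + 3·7^2 + 3·7 (base 7). Lift 8: 134219480. −1: 134219479.
[6] 134219479 ≡ 8^(8 + 1) + 3·8^3 + 3·8^2 + 2·8 + 7 (base 8). Lift 9: 3486786856. −1: 3486786855.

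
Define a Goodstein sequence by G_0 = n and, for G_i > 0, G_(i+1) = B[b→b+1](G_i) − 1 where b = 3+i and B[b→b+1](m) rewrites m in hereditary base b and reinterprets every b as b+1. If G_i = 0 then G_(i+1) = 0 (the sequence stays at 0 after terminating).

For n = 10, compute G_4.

30

step 0: 10 = 3^2 + 1; sub 4 for 3: 4^2 + 1; = 17; G_1 = 17−1 = 16
step 1: 16 = 4^2; sub 5 for 4: 5^2; = 25; G_2 = 25−1 = 24
step 2: 24 = 4·5 + 4; sub 6 for 5: 4·6 + 4; = 28; G_3 = 28−1 = 27
step 3: 27 = 4·6 + 3; sub 7 for 6: 4·7 + 3; = 31; G_4 = 31−1 = 30
step 4: 30 = 4·7 + 2; sub 8 for 7: 4·8 + 2; = 34; G_5 = 34−1 = 33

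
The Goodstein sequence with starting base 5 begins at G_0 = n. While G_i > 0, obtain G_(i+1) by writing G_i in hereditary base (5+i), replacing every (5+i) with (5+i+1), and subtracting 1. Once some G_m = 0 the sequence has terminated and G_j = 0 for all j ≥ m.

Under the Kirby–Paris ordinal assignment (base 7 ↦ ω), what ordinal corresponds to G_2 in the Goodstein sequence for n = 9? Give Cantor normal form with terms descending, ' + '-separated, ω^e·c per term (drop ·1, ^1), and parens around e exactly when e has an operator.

9 —HB5→ 5 + 4 —bump→ 6 + 4 = 10 —(−1)→ 9
9 —HB6→ 6 + 3 —bump→ 7 + 3 = 10 —(−1)→ 9
9 —HB7→ 7 + 2 —bump→ 8 + 2 = 10 —(−1)→ 9

ω + 2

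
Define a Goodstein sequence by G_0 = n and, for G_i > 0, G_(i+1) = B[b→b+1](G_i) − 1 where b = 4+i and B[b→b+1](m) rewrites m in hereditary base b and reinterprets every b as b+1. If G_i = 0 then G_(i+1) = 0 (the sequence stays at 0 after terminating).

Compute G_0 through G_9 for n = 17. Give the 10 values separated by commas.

17, 25, 35, 39, 43, 47, 51, 55, 59, 62

base 4: 17 = 4^2 + 1; at 5: 5^2 + 1 = 26; next = 25
base 5: 25 = 5^2; at 6: 6^2 = 36; next = 35
base 6: 35 = 5·6 + 5; at 7: 5·7 + 5 = 40; next = 39
base 7: 39 = 5·7 + 4; at 8: 5·8 + 4 = 44; next = 43
base 8: 43 = 5·8 + 3; at 9: 5·9 + 3 = 48; next = 47
base 9: 47 = 5·9 + 2; at 10: 5·10 + 2 = 52; next = 51
base 10: 51 = 5·10 + 1; at 11: 5·11 + 1 = 56; next = 55
base 11: 55 = 5·11; at 12: 5·12 = 60; next = 59
base 12: 59 = 4·12 + 11; at 13: 4·13 + 11 = 63; next = 62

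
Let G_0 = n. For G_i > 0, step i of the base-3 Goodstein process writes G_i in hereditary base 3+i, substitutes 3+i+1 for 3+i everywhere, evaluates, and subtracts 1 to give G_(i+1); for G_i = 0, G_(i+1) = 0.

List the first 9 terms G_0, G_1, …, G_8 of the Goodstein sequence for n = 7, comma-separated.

7 —HB3→ 2·3 + 1 —bump→ 2·4 + 1 = 9 —(−1)→ 8
8 —HB4→ 2·4 —bump→ 2·5 = 10 —(−1)→ 9
9 —HB5→ 5 + 4 —bump→ 6 + 4 = 10 —(−1)→ 9
9 —HB6→ 6 + 3 —bump→ 7 + 3 = 10 —(−1)→ 9
9 —HB7→ 7 + 2 —bump→ 8 + 2 = 10 —(−1)→ 9
9 —HB8→ 8 + 1 —bump→ 9 + 1 = 10 —(−1)→ 9
9 —HB9→ 9 —bump→ 10 = 10 —(−1)→ 9
9 —HB10→ 9 —bump→ 9 = 9 —(−1)→ 8

7, 8, 9, 9, 9, 9, 9, 9, 8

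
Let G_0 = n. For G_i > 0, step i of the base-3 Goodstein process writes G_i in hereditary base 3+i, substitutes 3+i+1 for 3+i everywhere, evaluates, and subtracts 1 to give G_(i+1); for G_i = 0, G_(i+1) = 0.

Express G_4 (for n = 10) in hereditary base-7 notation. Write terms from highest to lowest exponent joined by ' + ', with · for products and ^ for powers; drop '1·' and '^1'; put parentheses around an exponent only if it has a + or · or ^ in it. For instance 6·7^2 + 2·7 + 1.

i=0: 10 = 3^2 + 1 (b=3); 3→4: 4^2 + 1 = 17; 17−1 = 16
i=1: 16 = 4^2 (b=4); 4→5: 5^2 = 25; 25−1 = 24
i=2: 24 = 4·5 + 4 (b=5); 5→6: 4·6 + 4 = 28; 28−1 = 27
i=3: 27 = 4·6 + 3 (b=6); 6→7: 4·7 + 3 = 31; 31−1 = 30
i=4: 30 = 4·7 + 2 (b=7); 7→8: 4·8 + 2 = 34; 34−1 = 33

4·7 + 2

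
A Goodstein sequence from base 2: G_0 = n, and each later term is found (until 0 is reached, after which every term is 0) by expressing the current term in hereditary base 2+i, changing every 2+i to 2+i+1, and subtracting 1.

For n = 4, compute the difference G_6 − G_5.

[0] 4 ≡ 2^2 (base 2). Lift 3: 27. −1: 26.
[1] 26 ≡ 2·3^2 + 2·3 + 2 (base 3). Lift 4: 42. −1: 41.
[2] 41 ≡ 2·4^2 + 2·4 + 1 (base 4). Lift 5: 61. −1: 60.
[3] 60 ≡ 2·5^2 + 2·5 (base 5). Lift 6: 84. −1: 83.
[4] 83 ≡ 2·6^2 + 6 + 5 (base 6). Lift 7: 110. −1: 109.
[5] 109 ≡ 2·7^2 + 7 + 4 (base 7). Lift 8: 140. −1: 139.

30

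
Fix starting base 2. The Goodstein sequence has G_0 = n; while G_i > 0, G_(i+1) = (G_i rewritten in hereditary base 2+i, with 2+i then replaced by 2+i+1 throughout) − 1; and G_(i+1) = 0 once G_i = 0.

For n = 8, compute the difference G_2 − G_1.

473

step 0: 8 = 2^(2 + 1); sub 3 for 2: 3^(3 + 1); = 81; G_1 = 81−1 = 80
step 1: 80 = 2·3^3 + 2·3^2 + 2·3 + 2; sub 4 for 3: 2·4^4 + 2·4^2 + 2·4 + 2; = 554; G_2 = 554−1 = 553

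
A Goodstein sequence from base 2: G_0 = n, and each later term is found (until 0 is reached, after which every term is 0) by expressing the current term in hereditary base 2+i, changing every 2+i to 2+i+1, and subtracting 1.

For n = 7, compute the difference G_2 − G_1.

229

G_0=7  [base 2] 2^2 + 2 + 1  →[2↦3]→  3^3 + 3 + 1 = 31  −1 ⇒ G_1=30
G_1=30  [base 3] 3^3 + 3  →[3↦4]→  4^4 + 4 = 260  −1 ⇒ G_2=259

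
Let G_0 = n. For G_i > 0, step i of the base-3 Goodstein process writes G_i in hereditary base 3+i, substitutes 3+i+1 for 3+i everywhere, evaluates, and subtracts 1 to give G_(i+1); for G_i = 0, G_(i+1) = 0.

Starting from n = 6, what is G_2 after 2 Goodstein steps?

6 —HB3→ 2·3 —bump→ 2·4 = 8 —(−1)→ 7
7 —HB4→ 4 + 3 —bump→ 5 + 3 = 8 —(−1)→ 7
7 —HB5→ 5 + 2 —bump→ 6 + 2 = 8 —(−1)→ 7

7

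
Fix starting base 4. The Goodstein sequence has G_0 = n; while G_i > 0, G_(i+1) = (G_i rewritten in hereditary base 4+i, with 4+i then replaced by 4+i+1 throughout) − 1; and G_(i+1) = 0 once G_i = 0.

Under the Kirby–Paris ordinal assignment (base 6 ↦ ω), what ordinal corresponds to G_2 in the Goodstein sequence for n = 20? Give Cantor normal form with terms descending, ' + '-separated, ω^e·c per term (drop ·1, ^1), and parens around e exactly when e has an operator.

base 4: 20 = 4^2 + 4; at 5: 5^2 + 5 = 30; next = 29
base 5: 29 = 5^2 + 4; at 6: 6^2 + 4 = 40; next = 39

ω^2 + 3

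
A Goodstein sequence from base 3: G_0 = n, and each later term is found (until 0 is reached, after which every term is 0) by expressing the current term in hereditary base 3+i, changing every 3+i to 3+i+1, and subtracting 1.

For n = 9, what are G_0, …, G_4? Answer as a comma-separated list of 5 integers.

9, 15, 17, 19, 21

[0] 9 ≡ 3^2 (base 3). Lift 4: 16. −1: 15.
[1] 15 ≡ 3·4 + 3 (base 4). Lift 5: 18. −1: 17.
[2] 17 ≡ 3·5 + 2 (base 5). Lift 6: 20. −1: 19.
[3] 19 ≡ 3·6 + 1 (base 6). Lift 7: 22. −1: 21.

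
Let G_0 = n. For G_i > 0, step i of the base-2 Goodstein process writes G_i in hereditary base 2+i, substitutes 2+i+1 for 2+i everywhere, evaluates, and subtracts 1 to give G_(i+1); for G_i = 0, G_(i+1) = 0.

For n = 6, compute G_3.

base 2: 6 = 2^2 + 2; at 3: 3^3 + 3 = 30; next = 29
base 3: 29 = 3^3 + 2; at 4: 4^4 + 2 = 258; next = 257
base 4: 257 = 4^4 + 1; at 5: 5^5 + 1 = 3126; next = 3125
base 5: 3125 = 5^5; at 6: 6^6 = 46656; next = 46655

3125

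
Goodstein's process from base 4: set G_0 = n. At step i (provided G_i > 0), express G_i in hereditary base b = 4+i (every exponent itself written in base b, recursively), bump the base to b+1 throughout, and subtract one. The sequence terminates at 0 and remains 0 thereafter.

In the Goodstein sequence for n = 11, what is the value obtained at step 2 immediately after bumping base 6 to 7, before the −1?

i=0: 11 = 2·4 + 3 (b=4); 4→5: 2·5 + 3 = 13; 13−1 = 12
i=1: 12 = 2·5 + 2 (b=5); 5→6: 2·6 + 2 = 14; 14−1 = 13

15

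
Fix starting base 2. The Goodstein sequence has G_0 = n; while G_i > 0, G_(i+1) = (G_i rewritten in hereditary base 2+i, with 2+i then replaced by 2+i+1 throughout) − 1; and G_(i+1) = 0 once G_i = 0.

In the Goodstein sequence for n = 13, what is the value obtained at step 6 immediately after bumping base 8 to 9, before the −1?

3486786856

i=0: 13 = 2^(2 + 1) + 2^2 + 1 (b=2); 2→3: 3^(3 + 1) + 3^3 + 1 = 109; 109−1 = 108
i=1: 108 = 3^(3 + 1) + 3^3 (b=3); 3→4: 4^(4 + 1) + 4^4 = 1280; 1280−1 = 1279
i=2: 1279 = 4^(4 + 1) + 3·4^3 + 3·4^2 + 3·4 + 3 (b=4); 4→5: 5^(5 + 1) + 3·5^3 + 3·5^2 + 3·5 + 3 = 16093; 16093−1 = 16092
i=3: 16092 = 5^(5 + 1) + 3·5^3 + 3·5^2 + 3·5 + 2 (b=5); 5→6: 6^(6 + 1) + 3·6^3 + 3·6^2 + 3·6 + 2 = 280712; 280712−1 = 280711
i=4: 280711 = 6^(6 + 1) + 3·6^3 + 3·6^2 + 3·6 + 1 (b=6); 6→7: 7^(7 + 1) + 3·7^3 + 3·7^2 + 3·7 + 1 = 5765999; 5765999−1 = 5765998
i=5: 5765998 = 7^(7 + 1) + 3·7^3 + 3·7^2 + 3·7 (b=7); 7→8: 8^(8 + 1) + 3·8^3 + 3·8^2 + 3·8 = 134219480; 134219480−1 = 134219479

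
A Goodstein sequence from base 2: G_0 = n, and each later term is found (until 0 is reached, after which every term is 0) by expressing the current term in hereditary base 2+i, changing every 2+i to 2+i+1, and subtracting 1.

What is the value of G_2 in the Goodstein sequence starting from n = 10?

(0) 10|_2 = 2^(2 + 1) + 2 ↦ 3^(3 + 1) + 3|_3 = 84 ⇒ 83
(1) 83|_3 = 3^(3 + 1) + 2 ↦ 4^(4 + 1) + 2|_4 = 1026 ⇒ 1025
(2) 1025|_4 = 4^(4 + 1) + 1 ↦ 5^(5 + 1) + 1|_5 = 15626 ⇒ 15625

1025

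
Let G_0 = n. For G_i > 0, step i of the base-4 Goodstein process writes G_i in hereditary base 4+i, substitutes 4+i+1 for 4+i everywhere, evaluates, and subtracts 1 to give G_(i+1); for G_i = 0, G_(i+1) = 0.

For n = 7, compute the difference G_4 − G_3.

[0] 7 ≡ 4 + 3 (base 4). Lift 5: 8. −1: 7.
[1] 7 ≡ 5 + 2 (base 5). Lift 6: 8. −1: 7.
[2] 7 ≡ 6 + 1 (base 6). Lift 7: 8. −1: 7.
[3] 7 ≡ 7 (base 7). Lift 8: 8. −1: 7.

0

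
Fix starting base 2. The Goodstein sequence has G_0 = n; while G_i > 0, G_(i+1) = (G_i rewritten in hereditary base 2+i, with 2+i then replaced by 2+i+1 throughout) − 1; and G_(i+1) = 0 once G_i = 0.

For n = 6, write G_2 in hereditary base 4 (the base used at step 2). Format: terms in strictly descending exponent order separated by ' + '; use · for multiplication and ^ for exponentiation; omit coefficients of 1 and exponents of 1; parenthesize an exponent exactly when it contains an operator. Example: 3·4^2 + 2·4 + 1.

4^4 + 1

G_0=6  [base 2] 2^2 + 2  →[2↦3]→  3^3 + 3 = 30  −1 ⇒ G_1=29
G_1=29  [base 3] 3^3 + 2  →[3↦4]→  4^4 + 2 = 258  −1 ⇒ G_2=257
G_2=257  [base 4] 4^4 + 1  →[4↦5]→  5^5 + 1 = 3126  −1 ⇒ G_3=3125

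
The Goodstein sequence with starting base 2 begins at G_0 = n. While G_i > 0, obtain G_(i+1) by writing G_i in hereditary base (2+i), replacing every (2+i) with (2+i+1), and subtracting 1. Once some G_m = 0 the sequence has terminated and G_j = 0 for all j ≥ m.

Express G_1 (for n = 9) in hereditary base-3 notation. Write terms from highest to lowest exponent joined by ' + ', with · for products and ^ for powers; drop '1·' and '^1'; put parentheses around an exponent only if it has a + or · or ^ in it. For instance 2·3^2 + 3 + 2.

3^(3 + 1)

(0) 9|_2 = 2^(2 + 1) + 1 ↦ 3^(3 + 1) + 1|_3 = 82 ⇒ 81
(1) 81|_3 = 3^(3 + 1) ↦ 4^(4 + 1)|_4 = 1024 ⇒ 1023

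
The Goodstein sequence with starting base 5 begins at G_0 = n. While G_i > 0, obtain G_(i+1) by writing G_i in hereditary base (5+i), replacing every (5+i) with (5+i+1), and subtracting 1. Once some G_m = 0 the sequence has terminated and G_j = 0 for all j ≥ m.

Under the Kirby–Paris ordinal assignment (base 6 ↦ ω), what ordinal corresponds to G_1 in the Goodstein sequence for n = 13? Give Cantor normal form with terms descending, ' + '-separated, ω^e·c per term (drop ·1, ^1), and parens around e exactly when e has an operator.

ω·2 + 2

[0] 13 ≡ 2·5 + 3 (base 5). Lift 6: 15. −1: 14.
[1] 14 ≡ 2·6 + 2 (base 6). Lift 7: 16. −1: 15.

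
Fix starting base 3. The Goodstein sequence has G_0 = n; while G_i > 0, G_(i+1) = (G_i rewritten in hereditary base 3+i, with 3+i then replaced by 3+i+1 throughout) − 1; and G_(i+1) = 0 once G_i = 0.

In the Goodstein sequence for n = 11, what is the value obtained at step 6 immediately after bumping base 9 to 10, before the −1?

step 0: 11 = 3^2 + 2; sub 4 for 3: 4^2 + 2; = 18; G_1 = 18−1 = 17
step 1: 17 = 4^2 + 1; sub 5 for 4: 5^2 + 1; = 26; G_2 = 26−1 = 25
step 2: 25 = 5^2; sub 6 for 5: 6^2; = 36; G_3 = 36−1 = 35
step 3: 35 = 5·6 + 5; sub 7 for 6: 5·7 + 5; = 40; G_4 = 40−1 = 39
step 4: 39 = 5·7 + 4; sub 8 for 7: 5·8 + 4; = 44; G_5 = 44−1 = 43
step 5: 43 = 5·8 + 3; sub 9 for 8: 5·9 + 3; = 48; G_6 = 48−1 = 47
step 6: 47 = 5·9 + 2; sub 10 for 9: 5·10 + 2; = 52; G_7 = 52−1 = 51

52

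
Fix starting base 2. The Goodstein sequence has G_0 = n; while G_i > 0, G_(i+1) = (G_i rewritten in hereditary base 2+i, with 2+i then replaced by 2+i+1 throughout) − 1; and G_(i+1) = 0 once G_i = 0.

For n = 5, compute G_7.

2454

[0] 5 ≡ 2^2 + 1 (base 2). Lift 3: 28. −1: 27.
[1] 27 ≡ 3^3 (base 3). Lift 4: 256. −1: 255.
[2] 255 ≡ 3·4^3 + 3·4^2 + 3·4 + 3 (base 4). Lift 5: 468. −1: 467.
[3] 467 ≡ 3·5^3 + 3·5^2 + 3·5 + 2 (base 5). Lift 6: 776. −1: 775.
[4] 775 ≡ 3·6^3 + 3·6^2 + 3·6 + 1 (base 6). Lift 7: 1198. −1: 1197.
[5] 1197 ≡ 3·7^3 + 3·7^2 + 3·7 (base 7). Lift 8: 1752. −1: 1751.
[6] 1751 ≡ 3·8^3 + 3·8^2 + 2·8 + 7 (base 8). Lift 9: 2455. −1: 2454.
[7] 2454 ≡ 3·9^3 + 3·9^2 + 2·9 + 6 (base 9). Lift 10: 3326. −1: 3325.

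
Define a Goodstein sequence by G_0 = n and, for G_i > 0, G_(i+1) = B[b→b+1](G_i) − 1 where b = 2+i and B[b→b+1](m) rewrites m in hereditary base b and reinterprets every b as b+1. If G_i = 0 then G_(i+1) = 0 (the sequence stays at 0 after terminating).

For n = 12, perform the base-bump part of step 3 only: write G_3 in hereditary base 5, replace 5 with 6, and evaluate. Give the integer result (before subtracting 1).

(0) 12|_2 = 2^(2 + 1) + 2^2 ↦ 3^(3 + 1) + 3^3|_3 = 108 ⇒ 107
(1) 107|_3 = 3^(3 + 1) + 2·3^2 + 2·3 + 2 ↦ 4^(4 + 1) + 2·4^2 + 2·4 + 2|_4 = 1066 ⇒ 1065
(2) 1065|_4 = 4^(4 + 1) + 2·4^2 + 2·4 + 1 ↦ 5^(5 + 1) + 2·5^2 + 2·5 + 1|_5 = 15686 ⇒ 15685
(3) 15685|_5 = 5^(5 + 1) + 2·5^2 + 2·5 ↦ 6^(6 + 1) + 2·6^2 + 2·6|_6 = 280020 ⇒ 280019

280020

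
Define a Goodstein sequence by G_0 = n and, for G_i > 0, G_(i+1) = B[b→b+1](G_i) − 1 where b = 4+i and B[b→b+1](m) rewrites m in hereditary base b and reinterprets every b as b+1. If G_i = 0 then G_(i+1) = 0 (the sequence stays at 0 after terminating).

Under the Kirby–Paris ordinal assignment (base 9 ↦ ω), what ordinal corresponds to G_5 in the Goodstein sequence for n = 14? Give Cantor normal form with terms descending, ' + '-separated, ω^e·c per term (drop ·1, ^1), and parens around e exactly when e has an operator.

base 4: 14 = 3·4 + 2; at 5: 3·5 + 2 = 17; next = 16
base 5: 16 = 3·5 + 1; at 6: 3·6 + 1 = 19; next = 18
base 6: 18 = 3·6; at 7: 3·7 = 21; next = 20
base 7: 20 = 2·7 + 6; at 8: 2·8 + 6 = 22; next = 21
base 8: 21 = 2·8 + 5; at 9: 2·9 + 5 = 23; next = 22
base 9: 22 = 2·9 + 4; at 10: 2·10 + 4 = 24; next = 23

ω·2 + 4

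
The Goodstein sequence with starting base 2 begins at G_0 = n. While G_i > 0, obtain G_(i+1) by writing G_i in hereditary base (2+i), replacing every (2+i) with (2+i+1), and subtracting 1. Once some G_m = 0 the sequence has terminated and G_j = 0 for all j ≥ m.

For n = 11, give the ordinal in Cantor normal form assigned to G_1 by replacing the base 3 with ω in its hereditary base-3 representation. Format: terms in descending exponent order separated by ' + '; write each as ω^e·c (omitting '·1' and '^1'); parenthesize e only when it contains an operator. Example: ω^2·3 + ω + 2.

ω^(ω + 1) + ω

G_0 = 11. HB_2(11) = 2^(2 + 1) + 2 + 1. Bump = 85. G_1 = 84.
G_1 = 84. HB_3(84) = 3^(3 + 1) + 3. Bump = 1028. G_2 = 1027.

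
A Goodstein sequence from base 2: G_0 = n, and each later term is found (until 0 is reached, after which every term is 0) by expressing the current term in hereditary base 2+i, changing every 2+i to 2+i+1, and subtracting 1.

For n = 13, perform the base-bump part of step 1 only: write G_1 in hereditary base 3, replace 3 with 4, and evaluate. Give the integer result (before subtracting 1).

i=0: 13 = 2^(2 + 1) + 2^2 + 1 (b=2); 2→3: 3^(3 + 1) + 3^3 + 1 = 109; 109−1 = 108
i=1: 108 = 3^(3 + 1) + 3^3 (b=3); 3→4: 4^(4 + 1) + 4^4 = 1280; 1280−1 = 1279

1280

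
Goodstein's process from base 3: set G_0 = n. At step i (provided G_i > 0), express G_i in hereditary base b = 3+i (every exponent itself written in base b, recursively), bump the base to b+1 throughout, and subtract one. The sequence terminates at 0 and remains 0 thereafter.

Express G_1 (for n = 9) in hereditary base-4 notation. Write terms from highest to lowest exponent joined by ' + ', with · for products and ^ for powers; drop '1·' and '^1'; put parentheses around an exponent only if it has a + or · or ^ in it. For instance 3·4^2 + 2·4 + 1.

3·4 + 3

i=0: 9 = 3^2 (b=3); 3→4: 4^2 = 16; 16−1 = 15
i=1: 15 = 3·4 + 3 (b=4); 4→5: 3·5 + 3 = 18; 18−1 = 17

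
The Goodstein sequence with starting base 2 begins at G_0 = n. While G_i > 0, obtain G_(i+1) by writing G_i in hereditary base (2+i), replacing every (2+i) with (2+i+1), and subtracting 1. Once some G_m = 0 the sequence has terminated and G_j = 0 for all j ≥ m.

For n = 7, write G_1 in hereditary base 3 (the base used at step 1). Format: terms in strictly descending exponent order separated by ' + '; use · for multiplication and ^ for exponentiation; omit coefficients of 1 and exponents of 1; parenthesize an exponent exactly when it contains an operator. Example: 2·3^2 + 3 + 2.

base 2: 7 = 2^2 + 2 + 1; at 3: 3^3 + 3 + 1 = 31; next = 30
base 3: 30 = 3^3 + 3; at 4: 4^4 + 4 = 260; next = 259

3^3 + 3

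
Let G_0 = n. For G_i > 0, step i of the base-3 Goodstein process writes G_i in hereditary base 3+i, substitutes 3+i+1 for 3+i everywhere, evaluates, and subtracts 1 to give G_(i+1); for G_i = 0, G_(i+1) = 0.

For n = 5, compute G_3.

step 0: 5 = 3 + 2; sub 4 for 3: 4 + 2; = 6; G_1 = 6−1 = 5
step 1: 5 = 4 + 1; sub 5 for 4: 5 + 1; = 6; G_2 = 6−1 = 5
step 2: 5 = 5; sub 6 for 5: 6; = 6; G_3 = 6−1 = 5
step 3: 5 = 5; sub 7 for 6: 5; = 5; G_4 = 5−1 = 4

5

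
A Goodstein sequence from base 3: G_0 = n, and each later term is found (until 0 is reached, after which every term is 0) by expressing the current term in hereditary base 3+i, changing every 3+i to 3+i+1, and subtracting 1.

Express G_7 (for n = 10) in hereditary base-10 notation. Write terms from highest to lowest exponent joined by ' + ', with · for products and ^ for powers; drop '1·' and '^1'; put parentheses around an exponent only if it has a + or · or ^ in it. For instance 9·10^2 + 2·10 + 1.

3·10 + 9

base 3: 10 = 3^2 + 1; at 4: 4^2 + 1 = 17; next = 16
base 4: 16 = 4^2; at 5: 5^2 = 25; next = 24
base 5: 24 = 4·5 + 4; at 6: 4·6 + 4 = 28; next = 27
base 6: 27 = 4·6 + 3; at 7: 4·7 + 3 = 31; next = 30
base 7: 30 = 4·7 + 2; at 8: 4·8 + 2 = 34; next = 33
base 8: 33 = 4·8 + 1; at 9: 4·9 + 1 = 37; next = 36
base 9: 36 = 4·9; at 10: 4·10 = 40; next = 39
base 10: 39 = 3·10 + 9; at 11: 3·11 + 9 = 42; next = 41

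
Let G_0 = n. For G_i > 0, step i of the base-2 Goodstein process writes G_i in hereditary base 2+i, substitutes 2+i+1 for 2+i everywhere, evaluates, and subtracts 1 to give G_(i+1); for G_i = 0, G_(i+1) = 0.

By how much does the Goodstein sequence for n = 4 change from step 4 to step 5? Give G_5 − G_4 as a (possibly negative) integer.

(0) 4|_2 = 2^2 ↦ 3^3|_3 = 27 ⇒ 26
(1) 26|_3 = 2·3^2 + 2·3 + 2 ↦ 2·4^2 + 2·4 + 2|_4 = 42 ⇒ 41
(2) 41|_4 = 2·4^2 + 2·4 + 1 ↦ 2·5^2 + 2·5 + 1|_5 = 61 ⇒ 60
(3) 60|_5 = 2·5^2 + 2·5 ↦ 2·6^2 + 2·6|_6 = 84 ⇒ 83
(4) 83|_6 = 2·6^2 + 6 + 5 ↦ 2·7^2 + 7 + 5|_7 = 110 ⇒ 109

26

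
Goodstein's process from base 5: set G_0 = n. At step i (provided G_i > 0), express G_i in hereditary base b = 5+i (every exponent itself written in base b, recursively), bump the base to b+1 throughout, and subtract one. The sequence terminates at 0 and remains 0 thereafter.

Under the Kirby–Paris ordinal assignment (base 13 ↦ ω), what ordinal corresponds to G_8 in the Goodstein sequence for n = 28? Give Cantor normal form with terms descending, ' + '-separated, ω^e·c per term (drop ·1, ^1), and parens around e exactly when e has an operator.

28 —HB5→ 5^2 + 3 —bump→ 6^2 + 3 = 39 —(−1)→ 38
38 —HB6→ 6^2 + 2 —bump→ 7^2 + 2 = 51 —(−1)→ 50
50 —HB7→ 7^2 + 1 —bump→ 8^2 + 1 = 65 —(−1)→ 64
64 —HB8→ 8^2 —bump→ 9^2 = 81 —(−1)→ 80
80 —HB9→ 8·9 + 8 —bump→ 8·10 + 8 = 88 —(−1)→ 87
87 —HB10→ 8·10 + 7 —bump→ 8·11 + 7 = 95 —(−1)→ 94
94 —HB11→ 8·11 + 6 —bump→ 8·12 + 6 = 102 —(−1)→ 101
101 —HB12→ 8·12 + 5 —bump→ 8·13 + 5 = 109 —(−1)→ 108

ω·8 + 4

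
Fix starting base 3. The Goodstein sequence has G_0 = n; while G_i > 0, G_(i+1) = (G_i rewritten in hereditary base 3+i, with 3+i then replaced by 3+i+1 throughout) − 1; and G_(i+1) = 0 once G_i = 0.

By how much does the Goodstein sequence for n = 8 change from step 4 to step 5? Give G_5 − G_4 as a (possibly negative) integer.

[0] 8 ≡ 2·3 + 2 (base 3). Lift 4: 10. −1: 9.
[1] 9 ≡ 2·4 + 1 (base 4). Lift 5: 11. −1: 10.
[2] 10 ≡ 2·5 (base 5). Lift 6: 12. −1: 11.
[3] 11 ≡ 6 + 5 (base 6). Lift 7: 12. −1: 11.
[4] 11 ≡ 7 + 4 (base 7). Lift 8: 12. −1: 11.

0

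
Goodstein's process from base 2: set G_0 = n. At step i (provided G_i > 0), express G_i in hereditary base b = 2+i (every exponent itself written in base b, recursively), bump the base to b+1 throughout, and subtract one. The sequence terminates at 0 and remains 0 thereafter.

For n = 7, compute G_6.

16777215

base 2: 7 = 2^2 + 2 + 1; at 3: 3^3 + 3 + 1 = 31; next = 30
base 3: 30 = 3^3 + 3; at 4: 4^4 + 4 = 260; next = 259
base 4: 259 = 4^4 + 3; at 5: 5^5 + 3 = 3128; next = 3127
base 5: 3127 = 5^5 + 2; at 6: 6^6 + 2 = 46658; next = 46657
base 6: 46657 = 6^6 + 1; at 7: 7^7 + 1 = 823544; next = 823543
base 7: 823543 = 7^7; at 8: 8^8 = 16777216; next = 16777215
base 8: 16777215 = 7·8^7 + 7·8^6 + 7·8^5 + 7·8^4 + 7·8^3 + 7·8^2 + 7·8 + 7; at 9: 7·9^7 + 7·9^6 + 7·9^5 + 7·9^4 + 7·9^3 + 7·9^2 + 7·9 + 7 = 37665880; next = 37665879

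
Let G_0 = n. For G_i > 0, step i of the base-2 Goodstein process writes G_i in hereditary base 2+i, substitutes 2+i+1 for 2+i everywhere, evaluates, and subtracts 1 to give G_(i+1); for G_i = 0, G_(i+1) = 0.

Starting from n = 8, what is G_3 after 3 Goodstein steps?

6310

base 2: 8 = 2^(2 + 1); at 3: 3^(3 + 1) = 81; next = 80
base 3: 80 = 2·3^3 + 2·3^2 + 2·3 + 2; at 4: 2·4^4 + 2·4^2 + 2·4 + 2 = 554; next = 553
base 4: 553 = 2·4^4 + 2·4^2 + 2·4 + 1; at 5: 2·5^5 + 2·5^2 + 2·5 + 1 = 6311; next = 6310
base 5: 6310 = 2·5^5 + 2·5^2 + 2·5; at 6: 2·6^6 + 2·6^2 + 2·6 = 93396; next = 93395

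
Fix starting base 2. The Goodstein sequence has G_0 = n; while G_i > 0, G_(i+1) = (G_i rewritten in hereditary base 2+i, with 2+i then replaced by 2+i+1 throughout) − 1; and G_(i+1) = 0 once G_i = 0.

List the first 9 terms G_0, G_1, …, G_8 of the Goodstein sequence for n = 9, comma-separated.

9, 81, 1023, 9842, 140743, 2471826, 50333399, 1162263921, 30000003325

base 2: 9 = 2^(2 + 1) + 1; at 3: 3^(3 + 1) + 1 = 82; next = 81
base 3: 81 = 3^(3 + 1); at 4: 4^(4 + 1) = 1024; next = 1023
base 4: 1023 = 3·4^4 + 3·4^3 + 3·4^2 + 3·4 + 3; at 5: 3·5^5 + 3·5^3 + 3·5^2 + 3·5 + 3 = 9843; next = 9842
base 5: 9842 = 3·5^5 + 3·5^3 + 3·5^2 + 3·5 + 2; at 6: 3·6^6 + 3·6^3 + 3·6^2 + 3·6 + 2 = 140744; next = 140743
base 6: 140743 = 3·6^6 + 3·6^3 + 3·6^2 + 3·6 + 1; at 7: 3·7^7 + 3·7^3 + 3·7^2 + 3·7 + 1 = 2471827; next = 2471826
base 7: 2471826 = 3·7^7 + 3·7^3 + 3·7^2 + 3·7; at 8: 3·8^8 + 3·8^3 + 3·8^2 + 3·8 = 50333400; next = 50333399
base 8: 50333399 = 3·8^8 + 3·8^3 + 3·8^2 + 2·8 + 7; at 9: 3·9^9 + 3·9^3 + 3·9^2 + 2·9 + 7 = 1162263922; next = 1162263921
base 9: 1162263921 = 3·9^9 + 3·9^3 + 3·9^2 + 2·9 + 6; at 10: 3·10^10 + 3·10^3 + 3·10^2 + 2·10 + 6 = 30000003326; next = 30000003325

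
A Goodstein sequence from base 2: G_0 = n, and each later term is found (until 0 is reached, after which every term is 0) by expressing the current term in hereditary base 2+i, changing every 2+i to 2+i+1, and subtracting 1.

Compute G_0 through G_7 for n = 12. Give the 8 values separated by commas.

12, 107, 1065, 15685, 280019, 5764910, 134217867, 3486784574

12 —HB2→ 2^(2 + 1) + 2^2 —bump→ 3^(3 + 1) + 3^3 = 108 —(−1)→ 107
107 —HB3→ 3^(3 + 1) + 2·3^2 + 2·3 + 2 —bump→ 4^(4 + 1) + 2·4^2 + 2·4 + 2 = 1066 —(−1)→ 1065
1065 —HB4→ 4^(4 + 1) + 2·4^2 + 2·4 + 1 —bump→ 5^(5 + 1) + 2·5^2 + 2·5 + 1 = 15686 —(−1)→ 15685
15685 —HB5→ 5^(5 + 1) + 2·5^2 + 2·5 —bump→ 6^(6 + 1) + 2·6^2 + 2·6 = 280020 —(−1)→ 280019
280019 —HB6→ 6^(6 + 1) + 2·6^2 + 6 + 5 —bump→ 7^(7 + 1) + 2·7^2 + 7 + 5 = 5764911 —(−1)→ 5764910
5764910 —HB7→ 7^(7 + 1) + 2·7^2 + 7 + 4 —bump→ 8^(8 + 1) + 2·8^2 + 8 + 4 = 134217868 —(−1)→ 134217867
134217867 —HB8→ 8^(8 + 1) + 2·8^2 + 8 + 3 —bump→ 9^(9 + 1) + 2·9^2 + 9 + 3 = 3486784575 —(−1)→ 3486784574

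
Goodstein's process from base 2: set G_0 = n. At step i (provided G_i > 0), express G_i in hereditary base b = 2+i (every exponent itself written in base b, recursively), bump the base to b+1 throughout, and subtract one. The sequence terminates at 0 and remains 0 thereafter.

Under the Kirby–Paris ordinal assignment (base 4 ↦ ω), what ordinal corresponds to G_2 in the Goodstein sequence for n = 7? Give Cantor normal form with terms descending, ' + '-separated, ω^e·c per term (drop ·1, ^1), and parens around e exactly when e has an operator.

ω^ω + 3

G_0=7  [base 2] 2^2 + 2 + 1  →[2↦3]→  3^3 + 3 + 1 = 31  −1 ⇒ G_1=30
G_1=30  [base 3] 3^3 + 3  →[3↦4]→  4^4 + 4 = 260  −1 ⇒ G_2=259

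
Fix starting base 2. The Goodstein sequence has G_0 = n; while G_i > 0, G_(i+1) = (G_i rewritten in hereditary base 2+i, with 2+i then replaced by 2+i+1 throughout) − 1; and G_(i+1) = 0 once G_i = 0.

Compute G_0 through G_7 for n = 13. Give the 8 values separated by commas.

G_0=13  [base 2] 2^(2 + 1) + 2^2 + 1  →[2↦3]→  3^(3 + 1) + 3^3 + 1 = 109  −1 ⇒ G_1=108
G_1=108  [base 3] 3^(3 + 1) + 3^3  →[3↦4]→  4^(4 + 1) + 4^4 = 1280  −1 ⇒ G_2=1279
G_2=1279  [base 4] 4^(4 + 1) + 3·4^3 + 3·4^2 + 3·4 + 3  →[4↦5]→  5^(5 + 1) + 3·5^3 + 3·5^2 + 3·5 + 3 = 16093  −1 ⇒ G_3=16092
G_3=16092  [base 5] 5^(5 + 1) + 3·5^3 + 3·5^2 + 3·5 + 2  →[5↦6]→  6^(6 + 1) + 3·6^3 + 3·6^2 + 3·6 + 2 = 280712  −1 ⇒ G_4=280711
G_4=280711  [base 6] 6^(6 + 1) + 3·6^3 + 3·6^2 + 3·6 + 1  →[6↦7]→  7^(7 + 1) + 3·7^3 + 3·7^2 + 3·7 + 1 = 5765999  −1 ⇒ G_5=5765998
G_5=5765998  [base 7] 7^(7 + 1) + 3·7^3 + 3·7^2 + 3·7  →[7↦8]→  8^(8 + 1) + 3·8^3 + 3·8^2 + 3·8 = 134219480  −1 ⇒ G_6=134219479
G_6=134219479  [base 8] 8^(8 + 1) + 3·8^3 + 3·8^2 + 2·8 + 7  →[8↦9]→  9^(9 + 1) + 3·9^3 + 3·9^2 + 2·9 + 7 = 3486786856  −1 ⇒ G_7=3486786855

13, 108, 1279, 16092, 280711, 5765998, 134219479, 3486786855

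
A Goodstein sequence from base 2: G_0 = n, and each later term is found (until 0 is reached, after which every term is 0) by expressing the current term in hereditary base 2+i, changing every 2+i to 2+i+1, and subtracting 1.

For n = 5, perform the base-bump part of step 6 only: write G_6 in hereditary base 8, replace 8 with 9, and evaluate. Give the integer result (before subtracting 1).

5 —HB2→ 2^2 + 1 —bump→ 3^3 + 1 = 28 —(−1)→ 27
27 —HB3→ 3^3 —bump→ 4^4 = 256 —(−1)→ 255
255 —HB4→ 3·4^3 + 3·4^2 + 3·4 + 3 —bump→ 3·5^3 + 3·5^2 + 3·5 + 3 = 468 —(−1)→ 467
467 —HB5→ 3·5^3 + 3·5^2 + 3·5 + 2 —bump→ 3·6^3 + 3·6^2 + 3·6 + 2 = 776 —(−1)→ 775
775 —HB6→ 3·6^3 + 3·6^2 + 3·6 + 1 —bump→ 3·7^3 + 3·7^2 + 3·7 + 1 = 1198 —(−1)→ 1197
1197 —HB7→ 3·7^3 + 3·7^2 + 3·7 —bump→ 3·8^3 + 3·8^2 + 3·8 = 1752 —(−1)→ 1751
1751 —HB8→ 3·8^3 + 3·8^2 + 2·8 + 7 —bump→ 3·9^3 + 3·9^2 + 2·9 + 7 = 2455 —(−1)→ 2454

2455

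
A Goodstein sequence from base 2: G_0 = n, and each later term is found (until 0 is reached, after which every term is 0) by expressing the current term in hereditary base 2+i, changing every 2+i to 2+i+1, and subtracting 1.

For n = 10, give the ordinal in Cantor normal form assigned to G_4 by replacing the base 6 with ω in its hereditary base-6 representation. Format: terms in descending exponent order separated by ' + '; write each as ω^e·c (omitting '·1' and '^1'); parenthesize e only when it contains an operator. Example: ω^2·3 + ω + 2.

(0) 10|_2 = 2^(2 + 1) + 2 ↦ 3^(3 + 1) + 3|_3 = 84 ⇒ 83
(1) 83|_3 = 3^(3 + 1) + 2 ↦ 4^(4 + 1) + 2|_4 = 1026 ⇒ 1025
(2) 1025|_4 = 4^(4 + 1) + 1 ↦ 5^(5 + 1) + 1|_5 = 15626 ⇒ 15625
(3) 15625|_5 = 5^(5 + 1) ↦ 6^(6 + 1)|_6 = 279936 ⇒ 279935
(4) 279935|_6 = 5·6^6 + 5·6^5 + 5·6^4 + 5·6^3 + 5·6^2 + 5·6 + 5 ↦ 5·7^7 + 5·7^5 + 5·7^4 + 5·7^3 + 5·7^2 + 5·7 + 5|_7 = 4215755 ⇒ 4215754

ω^ω·5 + ω^5·5 + ω^4·5 + ω^3·5 + ω^2·5 + ω·5 + 5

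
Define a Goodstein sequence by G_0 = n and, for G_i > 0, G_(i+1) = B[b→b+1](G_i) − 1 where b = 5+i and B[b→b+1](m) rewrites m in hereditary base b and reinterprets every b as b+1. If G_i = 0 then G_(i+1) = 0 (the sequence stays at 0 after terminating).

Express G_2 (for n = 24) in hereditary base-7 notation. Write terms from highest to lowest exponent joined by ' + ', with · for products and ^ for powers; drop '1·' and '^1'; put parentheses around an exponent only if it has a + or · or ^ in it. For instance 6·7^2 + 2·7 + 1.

i=0: 24 = 4·5 + 4 (b=5); 5→6: 4·6 + 4 = 28; 28−1 = 27
i=1: 27 = 4·6 + 3 (b=6); 6→7: 4·7 + 3 = 31; 31−1 = 30
i=2: 30 = 4·7 + 2 (b=7); 7→8: 4·8 + 2 = 34; 34−1 = 33

4·7 + 2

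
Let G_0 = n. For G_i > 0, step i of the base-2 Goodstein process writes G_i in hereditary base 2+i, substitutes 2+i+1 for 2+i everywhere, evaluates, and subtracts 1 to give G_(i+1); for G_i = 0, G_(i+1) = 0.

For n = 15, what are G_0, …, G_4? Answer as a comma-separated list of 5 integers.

G_0=15  [base 2] 2^(2 + 1) + 2^2 + 2 + 1  →[2↦3]→  3^(3 + 1) + 3^3 + 3 + 1 = 112  −1 ⇒ G_1=111
G_1=111  [base 3] 3^(3 + 1) + 3^3 + 3  →[3↦4]→  4^(4 + 1) + 4^4 + 4 = 1284  −1 ⇒ G_2=1283
G_2=1283  [base 4] 4^(4 + 1) + 4^4 + 3  →[4↦5]→  5^(5 + 1) + 5^5 + 3 = 18753  −1 ⇒ G_3=18752
G_3=18752  [base 5] 5^(5 + 1) + 5^5 + 2  →[5↦6]→  6^(6 + 1) + 6^6 + 2 = 326594  −1 ⇒ G_4=326593

15, 111, 1283, 18752, 326593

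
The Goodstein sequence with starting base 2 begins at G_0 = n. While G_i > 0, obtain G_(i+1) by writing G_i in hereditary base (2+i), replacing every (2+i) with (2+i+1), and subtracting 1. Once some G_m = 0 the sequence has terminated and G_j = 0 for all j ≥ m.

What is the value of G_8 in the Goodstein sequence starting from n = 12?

base 2: 12 = 2^(2 + 1) + 2^2; at 3: 3^(3 + 1) + 3^3 = 108; next = 107
base 3: 107 = 3^(3 + 1) + 2·3^2 + 2·3 + 2; at 4: 4^(4 + 1) + 2·4^2 + 2·4 + 2 = 1066; next = 1065
base 4: 1065 = 4^(4 + 1) + 2·4^2 + 2·4 + 1; at 5: 5^(5 + 1) + 2·5^2 + 2·5 + 1 = 15686; next = 15685
base 5: 15685 = 5^(5 + 1) + 2·5^2 + 2·5; at 6: 6^(6 + 1) + 2·6^2 + 2·6 = 280020; next = 280019
base 6: 280019 = 6^(6 + 1) + 2·6^2 + 6 + 5; at 7: 7^(7 + 1) + 2·7^2 + 7 + 5 = 5764911; next = 5764910
base 7: 5764910 = 7^(7 + 1) + 2·7^2 + 7 + 4; at 8: 8^(8 + 1) + 2·8^2 + 8 + 4 = 134217868; next = 134217867
base 8: 134217867 = 8^(8 + 1) + 2·8^2 + 8 + 3; at 9: 9^(9 + 1) + 2·9^2 + 9 + 3 = 3486784575; next = 3486784574
base 9: 3486784574 = 9^(9 + 1) + 2·9^2 + 9 + 2; at 10: 10^(10 + 1) + 2·10^2 + 10 + 2 = 100000000212; next = 100000000211
base 10: 100000000211 = 10^(10 + 1) + 2·10^2 + 10 + 1; at 11: 11^(11 + 1) + 2·11^2 + 11 + 1 = 3138428376975; next = 3138428376974

100000000211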